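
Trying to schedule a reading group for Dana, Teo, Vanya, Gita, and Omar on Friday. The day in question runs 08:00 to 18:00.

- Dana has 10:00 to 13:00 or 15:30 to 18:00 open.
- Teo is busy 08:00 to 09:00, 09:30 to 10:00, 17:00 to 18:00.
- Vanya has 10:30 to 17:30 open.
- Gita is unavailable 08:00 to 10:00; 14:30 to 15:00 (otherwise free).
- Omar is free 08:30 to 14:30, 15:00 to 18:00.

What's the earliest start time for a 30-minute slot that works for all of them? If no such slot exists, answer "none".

Dana free: 10:00-13:00, 15:30-18:00.
Teo free: 09:00-09:30, 10:00-17:00 (invert busy blocks within the working day).
Vanya free: 10:30-17:30.
Gita free: 10:00-14:30, 15:00-18:00 (invert busy blocks within the working day).
Omar free: 08:30-14:30, 15:00-18:00.
Dana ∩ Teo: 10:00-13:00, 15:30-17:00.
Dana ∩ Teo ∩ Vanya: 10:30-13:00, 15:30-17:00.
Dana ∩ Teo ∩ Vanya ∩ Gita: 10:30-13:00, 15:30-17:00.
Dana ∩ Teo ∩ Vanya ∩ Gita ∩ Omar: 10:30-13:00, 15:30-17:00.
Those are the intersection windows.
The first common window of at least 30 minutes is 10:30-13:00, so the earliest start is 10:30.

10:30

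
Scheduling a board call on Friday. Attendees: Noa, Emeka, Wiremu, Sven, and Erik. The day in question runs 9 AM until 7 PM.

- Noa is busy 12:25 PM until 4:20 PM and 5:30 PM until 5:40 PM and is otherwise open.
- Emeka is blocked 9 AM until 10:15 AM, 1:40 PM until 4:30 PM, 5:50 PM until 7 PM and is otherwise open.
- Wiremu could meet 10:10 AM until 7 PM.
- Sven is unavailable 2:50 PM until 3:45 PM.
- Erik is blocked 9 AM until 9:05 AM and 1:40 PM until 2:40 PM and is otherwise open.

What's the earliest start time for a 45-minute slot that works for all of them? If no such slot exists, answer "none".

Noa free: 09:00-12:25, 16:20-17:30, 17:40-19:00 (invert busy blocks within the working day).
Emeka free: 10:15-13:40, 16:30-17:50 (invert busy blocks within the working day).
Wiremu free: 10:10-19:00.
Sven free: 09:00-14:50, 15:45-19:00 (invert busy blocks within the working day).
Erik free: 09:05-13:40, 14:40-19:00 (invert busy blocks within the working day).
Noa ∩ Emeka: 10:15-12:25, 16:30-17:30, 17:40-17:50.
Noa ∩ Emeka ∩ Wiremu: 10:15-12:25, 16:30-17:30, 17:40-17:50.
Noa ∩ Emeka ∩ Wiremu ∩ Sven: 10:15-12:25, 16:30-17:30, 17:40-17:50.
Noa ∩ Emeka ∩ Wiremu ∩ Sven ∩ Erik: 10:15-12:25, 16:30-17:30, 17:40-17:50.
So the common availability across everyone is 10:15-12:25, 16:30-17:30, 17:40-17:50.
The first common window of at least 45 minutes is 10:15-12:25, so the earliest start is 10:15.

10:15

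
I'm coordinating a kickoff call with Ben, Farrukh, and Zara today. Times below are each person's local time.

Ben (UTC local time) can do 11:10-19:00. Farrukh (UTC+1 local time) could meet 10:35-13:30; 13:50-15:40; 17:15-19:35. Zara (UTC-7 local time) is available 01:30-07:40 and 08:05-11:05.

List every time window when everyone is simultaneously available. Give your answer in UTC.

Ben in UTC: 11:10-19:00.
Farrukh in UTC: 09:35-12:30, 12:50-14:40, 16:15-18:35 (subtract 1h to convert from UTC+1).
Zara in UTC: 08:30-14:40, 15:05-18:05 (add 7h to convert from UTC-7).
Ben ∩ Farrukh: 11:10-12:30, 12:50-14:40, 16:15-18:35.
Ben ∩ Farrukh ∩ Zara: 11:10-12:30, 12:50-14:40, 16:15-18:05.

11:10-12:30, 12:50-14:40, 16:15-18:05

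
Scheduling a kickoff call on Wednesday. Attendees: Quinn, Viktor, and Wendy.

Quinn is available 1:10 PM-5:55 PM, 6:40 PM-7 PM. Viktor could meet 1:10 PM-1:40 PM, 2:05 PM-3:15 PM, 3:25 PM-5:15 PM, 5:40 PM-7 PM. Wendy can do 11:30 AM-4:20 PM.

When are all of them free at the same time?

13:10-13:40, 14:05-15:15, 15:25-16:20

Quinn ∩ Viktor: 13:10-13:40, 14:05-15:15, 15:25-17:15, 17:40-17:55, 18:40-19:00.
Quinn ∩ Viktor ∩ Wendy: 13:10-13:40, 14:05-15:15, 15:25-16:20.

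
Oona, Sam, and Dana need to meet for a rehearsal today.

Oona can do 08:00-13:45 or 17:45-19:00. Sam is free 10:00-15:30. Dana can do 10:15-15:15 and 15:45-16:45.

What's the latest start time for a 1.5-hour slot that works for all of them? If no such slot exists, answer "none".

Oona ∩ Sam: 10:00-13:45.
Oona ∩ Sam ∩ Dana: 10:15-13:45.
So the common availability across everyone is 10:15-13:45.
The last common window of at least 90 minutes is 10:15-13:45; a 90-minute meeting can start as late as 12:15 and still end by 13:45.

12:15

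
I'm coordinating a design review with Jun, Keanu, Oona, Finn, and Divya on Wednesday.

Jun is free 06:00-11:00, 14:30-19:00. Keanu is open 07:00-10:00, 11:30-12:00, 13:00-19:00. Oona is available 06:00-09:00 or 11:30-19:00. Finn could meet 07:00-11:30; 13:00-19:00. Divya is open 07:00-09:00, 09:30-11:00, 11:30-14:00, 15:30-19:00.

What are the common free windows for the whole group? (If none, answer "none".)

Jun ∩ Keanu: 07:00-10:00, 14:30-19:00.
Jun ∩ Keanu ∩ Oona: 07:00-09:00, 14:30-19:00.
Jun ∩ Keanu ∩ Oona ∩ Finn: 07:00-09:00, 14:30-19:00.
Jun ∩ Keanu ∩ Oona ∩ Finn ∩ Divya: 07:00-09:00, 15:30-19:00.

07:00-09:00, 15:30-19:00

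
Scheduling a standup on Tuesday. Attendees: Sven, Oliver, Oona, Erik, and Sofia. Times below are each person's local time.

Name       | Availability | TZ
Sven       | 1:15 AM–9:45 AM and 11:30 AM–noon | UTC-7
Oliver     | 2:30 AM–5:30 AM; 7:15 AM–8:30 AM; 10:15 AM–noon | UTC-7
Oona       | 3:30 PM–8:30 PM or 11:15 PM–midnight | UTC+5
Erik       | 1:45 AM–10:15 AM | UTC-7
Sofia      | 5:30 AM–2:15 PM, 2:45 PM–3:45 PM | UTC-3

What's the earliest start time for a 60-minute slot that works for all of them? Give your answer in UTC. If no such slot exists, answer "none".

Sven in UTC: 08:15-16:45, 18:30-19:00 (add 7h to convert from UTC-7).
Oliver in UTC: 09:30-12:30, 14:15-15:30, 17:15-19:00 (add 7h to convert from UTC-7).
Oona in UTC: 10:30-15:30, 18:15-19:00 (subtract 5h to convert from UTC+5).
Erik in UTC: 08:45-17:15 (add 7h to convert from UTC-7).
Sofia in UTC: 08:30-17:15, 17:45-18:45 (add 3h to convert from UTC-3).
Sven ∩ Oliver: 09:30-12:30, 14:15-15:30, 18:30-19:00.
Sven ∩ Oliver ∩ Oona: 10:30-12:30, 14:15-15:30, 18:30-19:00.
Sven ∩ Oliver ∩ Oona ∩ Erik: 10:30-12:30, 14:15-15:30.
Sven ∩ Oliver ∩ Oona ∩ Erik ∩ Sofia: 10:30-12:30, 14:15-15:30.
The first common window of at least 60 minutes is 10:30-12:30, so the earliest start is 10:30.

10:30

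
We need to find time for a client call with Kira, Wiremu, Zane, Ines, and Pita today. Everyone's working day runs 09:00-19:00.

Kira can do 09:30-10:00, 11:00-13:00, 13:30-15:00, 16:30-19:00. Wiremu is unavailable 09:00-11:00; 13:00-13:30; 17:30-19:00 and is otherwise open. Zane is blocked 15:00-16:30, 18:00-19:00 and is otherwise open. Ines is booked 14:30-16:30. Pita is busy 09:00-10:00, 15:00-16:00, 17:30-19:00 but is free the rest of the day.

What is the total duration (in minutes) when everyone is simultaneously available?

Kira free: 09:30-10:00, 11:00-13:00, 13:30-15:00, 16:30-19:00.
Wiremu free: 11:00-13:00, 13:30-17:30 (invert busy blocks within the working day).
Zane free: 09:00-15:00, 16:30-18:00 (invert busy blocks within the working day).
Ines free: 09:00-14:30, 16:30-19:00 (invert busy blocks within the working day).
Pita free: 10:00-15:00, 16:00-17:30 (invert busy blocks within the working day).
Kira ∩ Wiremu: 11:00-13:00, 13:30-15:00, 16:30-17:30.
Kira ∩ Wiremu ∩ Zane: 11:00-13:00, 13:30-15:00, 16:30-17:30.
Kira ∩ Wiremu ∩ Zane ∩ Ines: 11:00-13:00, 13:30-14:30, 16:30-17:30.
Kira ∩ Wiremu ∩ Zane ∩ Ines ∩ Pita: 11:00-13:00, 13:30-14:30, 16:30-17:30.
So the common availability across everyone is 11:00-13:00, 13:30-14:30, 16:30-17:30.
Summing the common windows: 120 + 60 + 60 = 240 minutes.

240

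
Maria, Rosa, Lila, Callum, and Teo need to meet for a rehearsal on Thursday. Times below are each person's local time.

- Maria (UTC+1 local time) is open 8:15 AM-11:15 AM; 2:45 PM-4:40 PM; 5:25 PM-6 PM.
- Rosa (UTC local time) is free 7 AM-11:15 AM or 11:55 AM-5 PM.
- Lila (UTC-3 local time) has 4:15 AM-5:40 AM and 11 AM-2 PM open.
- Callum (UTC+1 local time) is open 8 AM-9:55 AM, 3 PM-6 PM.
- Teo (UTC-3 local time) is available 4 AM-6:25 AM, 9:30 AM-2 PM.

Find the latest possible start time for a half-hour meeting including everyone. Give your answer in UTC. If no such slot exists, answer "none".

16:30

Maria in UTC: 07:15-10:15, 13:45-15:40, 16:25-17:00 (subtract 1h to convert from UTC+1).
Rosa in UTC: 07:00-11:15, 11:55-17:00.
Lila in UTC: 07:15-08:40, 14:00-17:00 (add 3h to convert from UTC-3).
Callum in UTC: 07:00-08:55, 14:00-17:00 (subtract 1h to convert from UTC+1).
Teo in UTC: 07:00-09:25, 12:30-17:00 (add 3h to convert from UTC-3).
Maria ∩ Rosa: 07:15-10:15, 13:45-15:40, 16:25-17:00.
Maria ∩ Rosa ∩ Lila: 07:15-08:40, 14:00-15:40, 16:25-17:00.
Maria ∩ Rosa ∩ Lila ∩ Callum: 07:15-08:40, 14:00-15:40, 16:25-17:00.
Maria ∩ Rosa ∩ Lila ∩ Callum ∩ Teo: 07:15-08:40, 14:00-15:40, 16:25-17:00.
Those are the intersection windows.
The last common window of at least 30 minutes is 16:25-17:00; a 30-minute meeting can start as late as 16:30 and still end by 17:00.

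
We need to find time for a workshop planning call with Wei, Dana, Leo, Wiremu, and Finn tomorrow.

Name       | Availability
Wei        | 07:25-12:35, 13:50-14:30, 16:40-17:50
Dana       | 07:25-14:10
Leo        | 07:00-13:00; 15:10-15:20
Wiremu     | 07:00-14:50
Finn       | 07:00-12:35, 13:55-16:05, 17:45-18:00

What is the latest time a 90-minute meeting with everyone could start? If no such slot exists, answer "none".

11:05

Wei ∩ Dana: 07:25-12:35, 13:50-14:10.
Wei ∩ Dana ∩ Leo: 07:25-12:35.
Wei ∩ Dana ∩ Leo ∩ Wiremu: 07:25-12:35.
Wei ∩ Dana ∩ Leo ∩ Wiremu ∩ Finn: 07:25-12:35.
The last common window of at least 90 minutes is 07:25-12:35; a 90-minute meeting can start as late as 11:05 and still end by 12:35.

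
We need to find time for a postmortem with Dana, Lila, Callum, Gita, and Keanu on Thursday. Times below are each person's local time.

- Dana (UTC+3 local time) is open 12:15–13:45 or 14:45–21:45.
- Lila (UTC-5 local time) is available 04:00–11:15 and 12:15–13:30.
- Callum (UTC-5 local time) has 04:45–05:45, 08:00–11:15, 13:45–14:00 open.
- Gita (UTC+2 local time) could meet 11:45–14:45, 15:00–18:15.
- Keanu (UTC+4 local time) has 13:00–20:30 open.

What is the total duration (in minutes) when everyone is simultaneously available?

255

Dana in UTC: 09:15-10:45, 11:45-18:45 (subtract 3h to convert from UTC+3).
Lila in UTC: 09:00-16:15, 17:15-18:30 (add 5h to convert from UTC-5).
Callum in UTC: 09:45-10:45, 13:00-16:15, 18:45-19:00 (add 5h to convert from UTC-5).
Gita in UTC: 09:45-12:45, 13:00-16:15 (subtract 2h to convert from UTC+2).
Keanu in UTC: 09:00-16:30 (subtract 4h to convert from UTC+4).
Dana ∩ Lila: 09:15-10:45, 11:45-16:15, 17:15-18:30.
Dana ∩ Lila ∩ Callum: 09:45-10:45, 13:00-16:15.
Dana ∩ Lila ∩ Callum ∩ Gita: 09:45-10:45, 13:00-16:15.
Dana ∩ Lila ∩ Callum ∩ Gita ∩ Keanu: 09:45-10:45, 13:00-16:15.
Those are the intersection windows.
Summing the common windows: 60 + 195 = 255 minutes.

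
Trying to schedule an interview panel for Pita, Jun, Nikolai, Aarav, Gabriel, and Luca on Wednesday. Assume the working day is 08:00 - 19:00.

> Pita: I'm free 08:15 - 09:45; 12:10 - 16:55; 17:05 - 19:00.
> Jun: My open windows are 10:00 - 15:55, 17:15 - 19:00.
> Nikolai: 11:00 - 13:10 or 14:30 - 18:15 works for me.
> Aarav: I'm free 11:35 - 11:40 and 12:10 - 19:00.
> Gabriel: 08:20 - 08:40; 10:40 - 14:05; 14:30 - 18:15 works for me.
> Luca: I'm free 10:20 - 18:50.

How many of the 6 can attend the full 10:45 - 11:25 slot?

Jun, Gabriel, and Luca can make the full 10:45-11:25 slot — that's 3.

3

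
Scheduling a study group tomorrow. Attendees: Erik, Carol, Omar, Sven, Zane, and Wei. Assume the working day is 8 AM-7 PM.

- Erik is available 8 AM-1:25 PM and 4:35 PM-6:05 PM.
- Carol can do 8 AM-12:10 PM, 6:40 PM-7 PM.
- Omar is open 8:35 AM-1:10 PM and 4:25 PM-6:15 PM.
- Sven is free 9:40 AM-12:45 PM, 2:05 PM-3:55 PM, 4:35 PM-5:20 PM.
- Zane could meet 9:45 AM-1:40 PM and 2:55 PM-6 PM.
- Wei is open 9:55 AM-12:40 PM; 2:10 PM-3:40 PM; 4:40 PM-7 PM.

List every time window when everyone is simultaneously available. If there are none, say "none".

09:55-12:10

Erik ∩ Carol: 08:00-12:10.
Erik ∩ Carol ∩ Omar: 08:35-12:10.
Erik ∩ Carol ∩ Omar ∩ Sven: 09:40-12:10.
Erik ∩ Carol ∩ Omar ∩ Sven ∩ Zane: 09:45-12:10.
Erik ∩ Carol ∩ Omar ∩ Sven ∩ Zane ∩ Wei: 09:55-12:10.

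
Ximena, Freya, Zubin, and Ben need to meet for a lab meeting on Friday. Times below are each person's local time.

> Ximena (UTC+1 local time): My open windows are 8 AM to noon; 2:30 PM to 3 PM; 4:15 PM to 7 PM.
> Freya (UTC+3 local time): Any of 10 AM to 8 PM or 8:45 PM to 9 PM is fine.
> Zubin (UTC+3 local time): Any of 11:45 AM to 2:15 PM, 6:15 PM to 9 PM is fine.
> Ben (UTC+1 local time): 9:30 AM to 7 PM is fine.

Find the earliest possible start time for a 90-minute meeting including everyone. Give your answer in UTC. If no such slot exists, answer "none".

Ximena in UTC: 07:00-11:00, 13:30-14:00, 15:15-18:00 (subtract 1h to convert from UTC+1).
Freya in UTC: 07:00-17:00, 17:45-18:00 (subtract 3h to convert from UTC+3).
Zubin in UTC: 08:45-11:15, 15:15-18:00 (subtract 3h to convert from UTC+3).
Ben in UTC: 08:30-18:00 (subtract 1h to convert from UTC+1).
Ximena ∩ Freya: 07:00-11:00, 13:30-14:00, 15:15-17:00, 17:45-18:00.
Ximena ∩ Freya ∩ Zubin: 08:45-11:00, 15:15-17:00, 17:45-18:00.
Ximena ∩ Freya ∩ Zubin ∩ Ben: 08:45-11:00, 15:15-17:00, 17:45-18:00.
The first common window of at least 90 minutes is 08:45-11:00, so the earliest start is 08:45.

08:45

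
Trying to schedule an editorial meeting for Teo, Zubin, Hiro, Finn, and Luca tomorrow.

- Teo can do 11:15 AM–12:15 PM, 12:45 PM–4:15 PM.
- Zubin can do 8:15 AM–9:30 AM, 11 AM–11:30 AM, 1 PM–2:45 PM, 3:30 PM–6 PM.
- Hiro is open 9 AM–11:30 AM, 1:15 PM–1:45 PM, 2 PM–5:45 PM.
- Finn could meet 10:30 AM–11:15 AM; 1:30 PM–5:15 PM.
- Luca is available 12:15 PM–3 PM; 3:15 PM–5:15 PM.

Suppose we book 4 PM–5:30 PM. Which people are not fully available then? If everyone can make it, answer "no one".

Teo: not fully free for 16:00-17:30. Zubin: free for 16:00-17:30. Hiro: free for 16:00-17:30. Finn: not fully free for 16:00-17:30. Luca: not fully free for 16:00-17:30.

Finn, Luca, Teo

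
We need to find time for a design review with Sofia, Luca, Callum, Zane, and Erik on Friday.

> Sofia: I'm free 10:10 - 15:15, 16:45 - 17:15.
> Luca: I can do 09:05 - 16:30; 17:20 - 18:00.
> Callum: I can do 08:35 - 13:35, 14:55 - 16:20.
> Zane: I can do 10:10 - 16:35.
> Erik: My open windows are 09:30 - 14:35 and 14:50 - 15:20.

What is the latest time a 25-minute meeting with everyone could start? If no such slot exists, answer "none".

Sofia ∩ Luca: 10:10-15:15.
Sofia ∩ Luca ∩ Callum: 10:10-13:35, 14:55-15:15.
Sofia ∩ Luca ∩ Callum ∩ Zane: 10:10-13:35, 14:55-15:15.
Sofia ∩ Luca ∩ Callum ∩ Zane ∩ Erik: 10:10-13:35, 14:55-15:15.
Those are the intersection windows.
The last common window of at least 25 minutes is 10:10-13:35; a 25-minute meeting can start as late as 13:10 and still end by 13:35.

13:10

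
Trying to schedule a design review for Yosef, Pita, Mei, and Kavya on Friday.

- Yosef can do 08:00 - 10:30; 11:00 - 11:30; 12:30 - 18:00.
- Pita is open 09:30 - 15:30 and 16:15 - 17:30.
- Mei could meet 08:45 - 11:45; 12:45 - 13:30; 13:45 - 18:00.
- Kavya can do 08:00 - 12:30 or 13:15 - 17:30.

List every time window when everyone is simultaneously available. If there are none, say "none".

09:30-10:30, 11:00-11:30, 13:15-13:30, 13:45-15:30, 16:15-17:30

Yosef ∩ Pita: 09:30-10:30, 11:00-11:30, 12:30-15:30, 16:15-17:30.
Yosef ∩ Pita ∩ Mei: 09:30-10:30, 11:00-11:30, 12:45-13:30, 13:45-15:30, 16:15-17:30.
Yosef ∩ Pita ∩ Mei ∩ Kavya: 09:30-10:30, 11:00-11:30, 13:15-13:30, 13:45-15:30, 16:15-17:30.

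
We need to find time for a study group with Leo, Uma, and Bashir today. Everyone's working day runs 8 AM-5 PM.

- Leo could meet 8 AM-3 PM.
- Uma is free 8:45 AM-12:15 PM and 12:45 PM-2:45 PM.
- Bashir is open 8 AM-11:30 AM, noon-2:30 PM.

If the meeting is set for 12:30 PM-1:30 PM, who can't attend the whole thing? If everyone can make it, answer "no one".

Uma

Leo: free for 12:30-13:30. Uma: not fully free for 12:30-13:30. Bashir: free for 12:30-13:30.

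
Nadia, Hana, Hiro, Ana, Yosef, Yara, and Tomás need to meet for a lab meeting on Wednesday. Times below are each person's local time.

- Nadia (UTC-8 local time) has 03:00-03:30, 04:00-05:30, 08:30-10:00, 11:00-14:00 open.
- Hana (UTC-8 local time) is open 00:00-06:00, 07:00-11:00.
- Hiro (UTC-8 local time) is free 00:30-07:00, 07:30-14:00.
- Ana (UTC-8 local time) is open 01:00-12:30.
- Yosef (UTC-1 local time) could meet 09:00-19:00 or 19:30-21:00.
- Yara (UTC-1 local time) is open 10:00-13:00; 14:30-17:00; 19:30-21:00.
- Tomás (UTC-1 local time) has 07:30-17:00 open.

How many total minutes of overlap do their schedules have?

210

Nadia in UTC: 11:00-11:30, 12:00-13:30, 16:30-18:00, 19:00-22:00 (add 8h to convert from UTC-8).
Hana in UTC: 08:00-14:00, 15:00-19:00 (add 8h to convert from UTC-8).
Hiro in UTC: 08:30-15:00, 15:30-22:00 (add 8h to convert from UTC-8).
Ana in UTC: 09:00-20:30 (add 8h to convert from UTC-8).
Yosef in UTC: 10:00-20:00, 20:30-22:00 (add 1h to convert from UTC-1).
Yara in UTC: 11:00-14:00, 15:30-18:00, 20:30-22:00 (add 1h to convert from UTC-1).
Tomás in UTC: 08:30-18:00 (add 1h to convert from UTC-1).
Nadia ∩ Hana: 11:00-11:30, 12:00-13:30, 16:30-18:00.
Nadia ∩ Hana ∩ Hiro: 11:00-11:30, 12:00-13:30, 16:30-18:00.
Nadia ∩ Hana ∩ Hiro ∩ Ana: 11:00-11:30, 12:00-13:30, 16:30-18:00.
Nadia ∩ Hana ∩ Hiro ∩ Ana ∩ Yosef: 11:00-11:30, 12:00-13:30, 16:30-18:00.
Nadia ∩ Hana ∩ Hiro ∩ Ana ∩ Yosef ∩ Yara: 11:00-11:30, 12:00-13:30, 16:30-18:00.
Nadia ∩ Hana ∩ Hiro ∩ Ana ∩ Yosef ∩ Yara ∩ Tomás: 11:00-11:30, 12:00-13:30, 16:30-18:00.
So the common availability across everyone is 11:00-11:30, 12:00-13:30, 16:30-18:00.
Summing the common windows: 30 + 90 + 90 = 210 minutes.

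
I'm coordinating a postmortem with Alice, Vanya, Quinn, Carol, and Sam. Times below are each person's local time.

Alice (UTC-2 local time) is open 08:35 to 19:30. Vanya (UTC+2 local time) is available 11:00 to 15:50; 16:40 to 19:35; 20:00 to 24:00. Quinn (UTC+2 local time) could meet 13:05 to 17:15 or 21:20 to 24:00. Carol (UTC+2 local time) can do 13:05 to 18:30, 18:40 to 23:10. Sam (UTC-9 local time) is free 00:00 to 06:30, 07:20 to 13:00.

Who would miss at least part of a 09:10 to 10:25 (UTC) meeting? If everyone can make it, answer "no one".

Alice, Carol, Quinn

Alice in UTC: 10:35-21:30 (add 2h to convert from UTC-2).
Vanya in UTC: 09:00-13:50, 14:40-17:35, 18:00-22:00 (subtract 2h to convert from UTC+2).
Quinn in UTC: 11:05-15:15, 19:20-22:00 (subtract 2h to convert from UTC+2).
Carol in UTC: 11:05-16:30, 16:40-21:10 (subtract 2h to convert from UTC+2).
Sam in UTC: 09:00-15:30, 16:20-22:00 (add 9h to convert from UTC-9).
Alice: not fully free for 09:10-10:25. Vanya: free for 09:10-10:25. Quinn: not fully free for 09:10-10:25. Carol: not fully free for 09:10-10:25. Sam: free for 09:10-10:25.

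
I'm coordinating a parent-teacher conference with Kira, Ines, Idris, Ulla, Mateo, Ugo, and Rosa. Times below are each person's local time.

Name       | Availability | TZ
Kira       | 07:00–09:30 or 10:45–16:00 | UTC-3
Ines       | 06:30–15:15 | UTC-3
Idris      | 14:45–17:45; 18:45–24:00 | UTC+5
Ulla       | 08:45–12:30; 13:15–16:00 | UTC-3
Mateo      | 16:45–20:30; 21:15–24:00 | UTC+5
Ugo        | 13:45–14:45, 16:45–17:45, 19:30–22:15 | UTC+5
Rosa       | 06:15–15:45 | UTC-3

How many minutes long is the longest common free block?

Kira in UTC: 10:00-12:30, 13:45-19:00 (add 3h to convert from UTC-3).
Ines in UTC: 09:30-18:15 (add 3h to convert from UTC-3).
Idris in UTC: 09:45-12:45, 13:45-19:00 (subtract 5h to convert from UTC+5).
Ulla in UTC: 11:45-15:30, 16:15-19:00 (add 3h to convert from UTC-3).
Mateo in UTC: 11:45-15:30, 16:15-19:00 (subtract 5h to convert from UTC+5).
Ugo in UTC: 08:45-09:45, 11:45-12:45, 14:30-17:15 (subtract 5h to convert from UTC+5).
Rosa in UTC: 09:15-18:45 (add 3h to convert from UTC-3).
Kira ∩ Ines: 10:00-12:30, 13:45-18:15.
Kira ∩ Ines ∩ Idris: 10:00-12:30, 13:45-18:15.
Kira ∩ Ines ∩ Idris ∩ Ulla: 11:45-12:30, 13:45-15:30, 16:15-18:15.
Kira ∩ Ines ∩ Idris ∩ Ulla ∩ Mateo: 11:45-12:30, 13:45-15:30, 16:15-18:15.
Kira ∩ Ines ∩ Idris ∩ Ulla ∩ Mateo ∩ Ugo: 11:45-12:30, 14:30-15:30, 16:15-17:15.
Kira ∩ Ines ∩ Idris ∩ Ulla ∩ Mateo ∩ Ugo ∩ Rosa: 11:45-12:30, 14:30-15:30, 16:15-17:15.
The longest is 14:30-15:30 at 60 minutes.

60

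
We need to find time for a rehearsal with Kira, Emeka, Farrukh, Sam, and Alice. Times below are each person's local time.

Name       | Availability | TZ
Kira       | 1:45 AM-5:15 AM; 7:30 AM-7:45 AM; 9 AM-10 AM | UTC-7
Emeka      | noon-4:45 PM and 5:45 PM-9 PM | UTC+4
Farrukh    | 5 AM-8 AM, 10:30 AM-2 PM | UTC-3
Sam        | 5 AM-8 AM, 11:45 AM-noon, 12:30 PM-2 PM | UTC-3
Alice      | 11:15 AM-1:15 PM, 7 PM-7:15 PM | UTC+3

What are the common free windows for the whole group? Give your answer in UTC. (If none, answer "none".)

08:45-10:15, 16:00-16:15

Kira in UTC: 08:45-12:15, 14:30-14:45, 16:00-17:00 (add 7h to convert from UTC-7).
Emeka in UTC: 08:00-12:45, 13:45-17:00 (subtract 4h to convert from UTC+4).
Farrukh in UTC: 08:00-11:00, 13:30-17:00 (add 3h to convert from UTC-3).
Sam in UTC: 08:00-11:00, 14:45-15:00, 15:30-17:00 (add 3h to convert from UTC-3).
Alice in UTC: 08:15-10:15, 16:00-16:15 (subtract 3h to convert from UTC+3).
Kira ∩ Emeka: 08:45-12:15, 14:30-14:45, 16:00-17:00.
Kira ∩ Emeka ∩ Farrukh: 08:45-11:00, 14:30-14:45, 16:00-17:00.
Kira ∩ Emeka ∩ Farrukh ∩ Sam: 08:45-11:00, 16:00-17:00.
Kira ∩ Emeka ∩ Farrukh ∩ Sam ∩ Alice: 08:45-10:15, 16:00-16:15.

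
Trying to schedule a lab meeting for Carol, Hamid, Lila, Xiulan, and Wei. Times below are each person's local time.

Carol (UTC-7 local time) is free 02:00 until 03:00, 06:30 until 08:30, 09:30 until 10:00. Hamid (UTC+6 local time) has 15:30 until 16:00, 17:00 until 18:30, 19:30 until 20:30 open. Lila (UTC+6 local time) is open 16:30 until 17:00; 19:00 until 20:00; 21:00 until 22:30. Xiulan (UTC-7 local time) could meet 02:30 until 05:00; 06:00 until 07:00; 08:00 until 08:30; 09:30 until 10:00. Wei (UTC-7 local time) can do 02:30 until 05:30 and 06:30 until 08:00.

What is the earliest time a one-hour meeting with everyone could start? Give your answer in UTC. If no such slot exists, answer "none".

Carol in UTC: 09:00-10:00, 13:30-15:30, 16:30-17:00 (add 7h to convert from UTC-7).
Hamid in UTC: 09:30-10:00, 11:00-12:30, 13:30-14:30 (subtract 6h to convert from UTC+6).
Lila in UTC: 10:30-11:00, 13:00-14:00, 15:00-16:30 (subtract 6h to convert from UTC+6).
Xiulan in UTC: 09:30-12:00, 13:00-14:00, 15:00-15:30, 16:30-17:00 (add 7h to convert from UTC-7).
Wei in UTC: 09:30-12:30, 13:30-15:00 (add 7h to convert from UTC-7).
Carol ∩ Hamid: 09:30-10:00, 13:30-14:30.
Carol ∩ Hamid ∩ Lila: 13:30-14:00.
Carol ∩ Hamid ∩ Lila ∩ Xiulan: 13:30-14:00.
Carol ∩ Hamid ∩ Lila ∩ Xiulan ∩ Wei: 13:30-14:00.
No common window is at least 60 minutes long.

none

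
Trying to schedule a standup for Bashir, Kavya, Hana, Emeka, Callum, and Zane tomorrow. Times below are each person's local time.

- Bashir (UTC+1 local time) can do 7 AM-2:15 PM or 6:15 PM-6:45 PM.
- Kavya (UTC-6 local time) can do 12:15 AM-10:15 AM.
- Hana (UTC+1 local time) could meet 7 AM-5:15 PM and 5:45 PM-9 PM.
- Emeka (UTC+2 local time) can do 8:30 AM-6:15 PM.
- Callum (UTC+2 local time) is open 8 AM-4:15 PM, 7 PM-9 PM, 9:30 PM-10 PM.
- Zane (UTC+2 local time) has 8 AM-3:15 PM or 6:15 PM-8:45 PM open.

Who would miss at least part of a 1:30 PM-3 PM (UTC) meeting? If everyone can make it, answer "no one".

Bashir in UTC: 06:00-13:15, 17:15-17:45 (subtract 1h to convert from UTC+1).
Kavya in UTC: 06:15-16:15 (add 6h to convert from UTC-6).
Hana in UTC: 06:00-16:15, 16:45-20:00 (subtract 1h to convert from UTC+1).
Emeka in UTC: 06:30-16:15 (subtract 2h to convert from UTC+2).
Callum in UTC: 06:00-14:15, 17:00-19:00, 19:30-20:00 (subtract 2h to convert from UTC+2).
Zane in UTC: 06:00-13:15, 16:15-18:45 (subtract 2h to convert from UTC+2).
Bashir: not fully free for 13:30-15:00. Kavya: free for 13:30-15:00. Hana: free for 13:30-15:00. Emeka: free for 13:30-15:00. Callum: not fully free for 13:30-15:00. Zane: not fully free for 13:30-15:00.

Bashir, Callum, Zane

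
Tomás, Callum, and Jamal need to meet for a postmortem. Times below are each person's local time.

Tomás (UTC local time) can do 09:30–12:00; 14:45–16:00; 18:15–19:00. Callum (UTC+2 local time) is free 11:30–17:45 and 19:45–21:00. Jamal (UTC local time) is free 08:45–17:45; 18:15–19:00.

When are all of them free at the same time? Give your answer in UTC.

09:30-12:00, 14:45-15:45, 18:15-19:00

Tomás in UTC: 09:30-12:00, 14:45-16:00, 18:15-19:00.
Callum in UTC: 09:30-15:45, 17:45-19:00 (subtract 2h to convert from UTC+2).
Jamal in UTC: 08:45-17:45, 18:15-19:00.
Tomás ∩ Callum: 09:30-12:00, 14:45-15:45, 18:15-19:00.
Tomás ∩ Callum ∩ Jamal: 09:30-12:00, 14:45-15:45, 18:15-19:00.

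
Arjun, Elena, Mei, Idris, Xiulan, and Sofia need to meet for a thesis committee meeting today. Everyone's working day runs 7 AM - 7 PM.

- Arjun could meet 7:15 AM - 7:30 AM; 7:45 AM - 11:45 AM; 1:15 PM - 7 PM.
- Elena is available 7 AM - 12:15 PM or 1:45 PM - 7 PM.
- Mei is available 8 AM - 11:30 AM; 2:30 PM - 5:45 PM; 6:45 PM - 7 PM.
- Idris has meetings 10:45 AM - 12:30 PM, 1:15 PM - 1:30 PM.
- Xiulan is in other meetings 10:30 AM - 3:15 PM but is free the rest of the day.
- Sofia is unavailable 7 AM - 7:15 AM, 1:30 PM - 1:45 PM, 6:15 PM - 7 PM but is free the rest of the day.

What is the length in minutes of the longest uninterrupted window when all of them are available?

Arjun free: 07:15-07:30, 07:45-11:45, 13:15-19:00.
Elena free: 07:00-12:15, 13:45-19:00.
Mei free: 08:00-11:30, 14:30-17:45, 18:45-19:00.
Idris free: 07:00-10:45, 12:30-13:15, 13:30-19:00 (invert busy blocks within the working day).
Xiulan free: 07:00-10:30, 15:15-19:00 (invert busy blocks within the working day).
Sofia free: 07:15-13:30, 13:45-18:15 (invert busy blocks within the working day).
Arjun ∩ Elena: 07:15-07:30, 07:45-11:45, 13:45-19:00.
Arjun ∩ Elena ∩ Mei: 08:00-11:30, 14:30-17:45, 18:45-19:00.
Arjun ∩ Elena ∩ Mei ∩ Idris: 08:00-10:45, 14:30-17:45, 18:45-19:00.
Arjun ∩ Elena ∩ Mei ∩ Idris ∩ Xiulan: 08:00-10:30, 15:15-17:45, 18:45-19:00.
Arjun ∩ Elena ∩ Mei ∩ Idris ∩ Xiulan ∩ Sofia: 08:00-10:30, 15:15-17:45.
The longest is 08:00-10:30 at 150 minutes.

150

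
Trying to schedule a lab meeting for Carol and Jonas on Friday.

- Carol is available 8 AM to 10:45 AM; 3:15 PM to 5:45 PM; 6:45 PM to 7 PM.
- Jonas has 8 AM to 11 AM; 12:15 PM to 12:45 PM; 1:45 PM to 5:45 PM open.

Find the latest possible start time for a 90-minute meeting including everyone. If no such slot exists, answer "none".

Carol ∩ Jonas: 08:00-10:45, 15:15-17:45.
The last common window of at least 90 minutes is 15:15-17:45; a 90-minute meeting can start as late as 16:15 and still end by 17:45.

16:15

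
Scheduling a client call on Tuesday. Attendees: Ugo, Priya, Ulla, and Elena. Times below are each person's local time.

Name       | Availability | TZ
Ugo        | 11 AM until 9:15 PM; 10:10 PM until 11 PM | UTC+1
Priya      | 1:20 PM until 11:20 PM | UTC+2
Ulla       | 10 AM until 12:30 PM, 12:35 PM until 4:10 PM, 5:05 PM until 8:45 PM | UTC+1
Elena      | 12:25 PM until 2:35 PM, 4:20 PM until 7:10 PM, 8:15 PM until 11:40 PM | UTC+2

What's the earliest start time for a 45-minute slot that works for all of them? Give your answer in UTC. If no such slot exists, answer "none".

Ugo in UTC: 10:00-20:15, 21:10-22:00 (subtract 1h to convert from UTC+1).
Priya in UTC: 11:20-21:20 (subtract 2h to convert from UTC+2).
Ulla in UTC: 09:00-11:30, 11:35-15:10, 16:05-19:45 (subtract 1h to convert from UTC+1).
Elena in UTC: 10:25-12:35, 14:20-17:10, 18:15-21:40 (subtract 2h to convert from UTC+2).
Ugo ∩ Priya: 11:20-20:15, 21:10-21:20.
Ugo ∩ Priya ∩ Ulla: 11:20-11:30, 11:35-15:10, 16:05-19:45.
Ugo ∩ Priya ∩ Ulla ∩ Elena: 11:20-11:30, 11:35-12:35, 14:20-15:10, 16:05-17:10, 18:15-19:45.
So the common availability across everyone is 11:20-11:30, 11:35-12:35, 14:20-15:10, 16:05-17:10, 18:15-19:45.
The first common window of at least 45 minutes is 11:35-12:35, so the earliest start is 11:35.

11:35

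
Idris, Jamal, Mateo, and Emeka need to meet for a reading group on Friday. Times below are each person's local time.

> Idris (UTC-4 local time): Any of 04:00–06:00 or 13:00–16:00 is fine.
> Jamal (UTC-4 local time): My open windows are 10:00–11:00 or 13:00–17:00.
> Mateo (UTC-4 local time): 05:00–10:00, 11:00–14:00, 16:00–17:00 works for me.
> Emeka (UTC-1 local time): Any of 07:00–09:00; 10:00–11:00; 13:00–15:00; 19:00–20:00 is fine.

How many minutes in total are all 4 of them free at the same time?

Idris in UTC: 08:00-10:00, 17:00-20:00 (add 4h to convert from UTC-4).
Jamal in UTC: 14:00-15:00, 17:00-21:00 (add 4h to convert from UTC-4).
Mateo in UTC: 09:00-14:00, 15:00-18:00, 20:00-21:00 (add 4h to convert from UTC-4).
Emeka in UTC: 08:00-10:00, 11:00-12:00, 14:00-16:00, 20:00-21:00 (add 1h to convert from UTC-1).
Idris ∩ Jamal: 17:00-20:00.
Idris ∩ Jamal ∩ Mateo: 17:00-18:00.
Idris ∩ Jamal ∩ Mateo ∩ Emeka: ∅.
There is no time when everyone is free.
There is no common window, so the total is 0 minutes.

0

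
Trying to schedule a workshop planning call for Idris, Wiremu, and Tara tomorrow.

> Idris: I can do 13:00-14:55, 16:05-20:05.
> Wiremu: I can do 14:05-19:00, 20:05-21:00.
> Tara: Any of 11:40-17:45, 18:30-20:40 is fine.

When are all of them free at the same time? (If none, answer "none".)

Idris ∩ Wiremu: 14:05-14:55, 16:05-19:00.
Idris ∩ Wiremu ∩ Tara: 14:05-14:55, 16:05-17:45, 18:30-19:00.

14:05-14:55, 16:05-17:45, 18:30-19:00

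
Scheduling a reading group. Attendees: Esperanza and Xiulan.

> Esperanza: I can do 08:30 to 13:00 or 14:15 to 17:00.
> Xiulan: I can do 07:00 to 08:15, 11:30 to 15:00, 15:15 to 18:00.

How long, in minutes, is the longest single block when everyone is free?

Esperanza ∩ Xiulan: 11:30-13:00, 14:15-15:00, 15:15-17:00.
The longest is 15:15-17:00 at 105 minutes.

105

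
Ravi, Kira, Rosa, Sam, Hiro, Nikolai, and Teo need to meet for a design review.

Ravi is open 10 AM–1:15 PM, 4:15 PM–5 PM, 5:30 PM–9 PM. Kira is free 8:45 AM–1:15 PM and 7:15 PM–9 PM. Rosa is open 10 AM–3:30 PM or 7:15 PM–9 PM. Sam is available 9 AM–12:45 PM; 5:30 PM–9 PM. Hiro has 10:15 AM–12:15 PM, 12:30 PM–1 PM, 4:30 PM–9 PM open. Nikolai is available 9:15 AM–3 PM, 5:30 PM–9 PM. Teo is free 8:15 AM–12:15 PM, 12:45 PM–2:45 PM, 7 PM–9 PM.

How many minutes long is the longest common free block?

Ravi ∩ Kira: 10:00-13:15, 19:15-21:00.
Ravi ∩ Kira ∩ Rosa: 10:00-13:15, 19:15-21:00.
Ravi ∩ Kira ∩ Rosa ∩ Sam: 10:00-12:45, 19:15-21:00.
Ravi ∩ Kira ∩ Rosa ∩ Sam ∩ Hiro: 10:15-12:15, 12:30-12:45, 19:15-21:00.
Ravi ∩ Kira ∩ Rosa ∩ Sam ∩ Hiro ∩ Nikolai: 10:15-12:15, 12:30-12:45, 19:15-21:00.
Ravi ∩ Kira ∩ Rosa ∩ Sam ∩ Hiro ∩ Nikolai ∩ Teo: 10:15-12:15, 19:15-21:00.
The longest is 10:15-12:15 at 120 minutes.

120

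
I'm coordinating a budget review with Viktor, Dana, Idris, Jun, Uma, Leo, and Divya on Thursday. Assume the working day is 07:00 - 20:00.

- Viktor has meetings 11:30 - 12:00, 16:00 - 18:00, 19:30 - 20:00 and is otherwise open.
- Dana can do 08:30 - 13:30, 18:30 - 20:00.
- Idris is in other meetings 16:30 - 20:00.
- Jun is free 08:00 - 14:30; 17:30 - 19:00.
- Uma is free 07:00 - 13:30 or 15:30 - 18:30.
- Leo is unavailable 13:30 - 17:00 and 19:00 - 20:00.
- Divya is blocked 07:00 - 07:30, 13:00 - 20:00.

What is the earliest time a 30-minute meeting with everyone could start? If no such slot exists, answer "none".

Viktor free: 07:00-11:30, 12:00-16:00, 18:00-19:30 (invert busy blocks within the working day).
Dana free: 08:30-13:30, 18:30-20:00.
Idris free: 07:00-16:30 (invert busy blocks within the working day).
Jun free: 08:00-14:30, 17:30-19:00.
Uma free: 07:00-13:30, 15:30-18:30.
Leo free: 07:00-13:30, 17:00-19:00 (invert busy blocks within the working day).
Divya free: 07:30-13:00 (invert busy blocks within the working day).
Viktor ∩ Dana: 08:30-11:30, 12:00-13:30, 18:30-19:30.
Viktor ∩ Dana ∩ Idris: 08:30-11:30, 12:00-13:30.
Viktor ∩ Dana ∩ Idris ∩ Jun: 08:30-11:30, 12:00-13:30.
Viktor ∩ Dana ∩ Idris ∩ Jun ∩ Uma: 08:30-11:30, 12:00-13:30.
Viktor ∩ Dana ∩ Idris ∩ Jun ∩ Uma ∩ Leo: 08:30-11:30, 12:00-13:30.
Viktor ∩ Dana ∩ Idris ∩ Jun ∩ Uma ∩ Leo ∩ Divya: 08:30-11:30, 12:00-13:00.
The first common window of at least 30 minutes is 08:30-11:30, so the earliest start is 08:30.

08:30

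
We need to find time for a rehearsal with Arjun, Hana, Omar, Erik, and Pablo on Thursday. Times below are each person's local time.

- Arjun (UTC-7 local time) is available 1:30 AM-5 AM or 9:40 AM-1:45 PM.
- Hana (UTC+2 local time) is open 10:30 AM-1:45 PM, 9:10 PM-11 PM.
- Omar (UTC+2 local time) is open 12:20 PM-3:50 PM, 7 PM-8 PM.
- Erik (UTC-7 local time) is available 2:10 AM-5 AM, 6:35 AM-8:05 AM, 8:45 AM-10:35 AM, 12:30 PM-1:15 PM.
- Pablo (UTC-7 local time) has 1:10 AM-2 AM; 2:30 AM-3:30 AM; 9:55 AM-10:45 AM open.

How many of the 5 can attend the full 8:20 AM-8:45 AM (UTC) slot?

1

Arjun in UTC: 08:30-12:00, 16:40-20:45 (add 7h to convert from UTC-7).
Hana in UTC: 08:30-11:45, 19:10-21:00 (subtract 2h to convert from UTC+2).
Omar in UTC: 10:20-13:50, 17:00-18:00 (subtract 2h to convert from UTC+2).
Erik in UTC: 09:10-12:00, 13:35-15:05, 15:45-17:35, 19:30-20:15 (add 7h to convert from UTC-7).
Pablo in UTC: 08:10-09:00, 09:30-10:30, 16:55-17:45 (add 7h to convert from UTC-7).
Pablo can make the full 08:20-08:45 slot — that's 1.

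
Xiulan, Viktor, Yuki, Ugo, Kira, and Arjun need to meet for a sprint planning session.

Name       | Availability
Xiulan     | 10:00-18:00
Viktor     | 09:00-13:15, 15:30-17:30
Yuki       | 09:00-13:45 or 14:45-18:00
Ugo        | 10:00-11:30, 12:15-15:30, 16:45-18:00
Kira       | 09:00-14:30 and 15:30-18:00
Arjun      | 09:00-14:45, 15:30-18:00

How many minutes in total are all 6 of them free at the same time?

Xiulan ∩ Viktor: 10:00-13:15, 15:30-17:30.
Xiulan ∩ Viktor ∩ Yuki: 10:00-13:15, 15:30-17:30.
Xiulan ∩ Viktor ∩ Yuki ∩ Ugo: 10:00-11:30, 12:15-13:15, 16:45-17:30.
Xiulan ∩ Viktor ∩ Yuki ∩ Ugo ∩ Kira: 10:00-11:30, 12:15-13:15, 16:45-17:30.
Xiulan ∩ Viktor ∩ Yuki ∩ Ugo ∩ Kira ∩ Arjun: 10:00-11:30, 12:15-13:15, 16:45-17:30.
Summing the common windows: 90 + 60 + 45 = 195 minutes.

195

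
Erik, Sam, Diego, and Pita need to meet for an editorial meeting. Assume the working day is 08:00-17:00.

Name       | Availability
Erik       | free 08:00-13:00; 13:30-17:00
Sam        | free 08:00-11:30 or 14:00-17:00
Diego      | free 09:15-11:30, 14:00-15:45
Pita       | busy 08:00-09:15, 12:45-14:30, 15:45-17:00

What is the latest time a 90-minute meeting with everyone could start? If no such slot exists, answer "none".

10:00

Erik free: 08:00-13:00, 13:30-17:00.
Sam free: 08:00-11:30, 14:00-17:00.
Diego free: 09:15-11:30, 14:00-15:45.
Pita free: 09:15-12:45, 14:30-15:45 (invert busy blocks within the working day).
Erik ∩ Sam: 08:00-11:30, 14:00-17:00.
Erik ∩ Sam ∩ Diego: 09:15-11:30, 14:00-15:45.
Erik ∩ Sam ∩ Diego ∩ Pita: 09:15-11:30, 14:30-15:45.
The last common window of at least 90 minutes is 09:15-11:30; a 90-minute meeting can start as late as 10:00 and still end by 11:30.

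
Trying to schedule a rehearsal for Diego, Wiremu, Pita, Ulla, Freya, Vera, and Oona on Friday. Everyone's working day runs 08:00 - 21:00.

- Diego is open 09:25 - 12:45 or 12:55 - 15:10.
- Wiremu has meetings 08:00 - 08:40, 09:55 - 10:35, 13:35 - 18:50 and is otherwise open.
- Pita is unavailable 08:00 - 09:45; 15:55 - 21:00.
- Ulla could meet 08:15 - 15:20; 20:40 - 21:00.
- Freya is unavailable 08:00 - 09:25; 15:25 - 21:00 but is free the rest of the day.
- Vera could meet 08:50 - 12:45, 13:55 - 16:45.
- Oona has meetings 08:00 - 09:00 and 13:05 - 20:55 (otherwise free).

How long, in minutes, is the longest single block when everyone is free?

Diego free: 09:25-12:45, 12:55-15:10.
Wiremu free: 08:40-09:55, 10:35-13:35, 18:50-21:00 (invert busy blocks within the working day).
Pita free: 09:45-15:55 (invert busy blocks within the working day).
Ulla free: 08:15-15:20, 20:40-21:00.
Freya free: 09:25-15:25 (invert busy blocks within the working day).
Vera free: 08:50-12:45, 13:55-16:45.
Oona free: 09:00-13:05, 20:55-21:00 (invert busy blocks within the working day).
Diego ∩ Wiremu: 09:25-09:55, 10:35-12:45, 12:55-13:35.
Diego ∩ Wiremu ∩ Pita: 09:45-09:55, 10:35-12:45, 12:55-13:35.
Diego ∩ Wiremu ∩ Pita ∩ Ulla: 09:45-09:55, 10:35-12:45, 12:55-13:35.
Diego ∩ Wiremu ∩ Pita ∩ Ulla ∩ Freya: 09:45-09:55, 10:35-12:45, 12:55-13:35.
Diego ∩ Wiremu ∩ Pita ∩ Ulla ∩ Freya ∩ Vera: 09:45-09:55, 10:35-12:45.
Diego ∩ Wiremu ∩ Pita ∩ Ulla ∩ Freya ∩ Vera ∩ Oona: 09:45-09:55, 10:35-12:45.
The longest is 10:35-12:45 at 130 minutes.

130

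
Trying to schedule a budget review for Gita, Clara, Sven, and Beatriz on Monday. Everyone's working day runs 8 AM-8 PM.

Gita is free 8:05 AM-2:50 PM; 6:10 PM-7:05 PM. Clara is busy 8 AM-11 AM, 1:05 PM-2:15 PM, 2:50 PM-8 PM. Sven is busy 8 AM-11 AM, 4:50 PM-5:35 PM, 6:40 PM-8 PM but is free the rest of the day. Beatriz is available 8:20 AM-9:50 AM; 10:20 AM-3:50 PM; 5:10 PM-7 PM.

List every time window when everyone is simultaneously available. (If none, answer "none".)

11:00-13:05, 14:15-14:50

Gita free: 08:05-14:50, 18:10-19:05.
Clara free: 11:00-13:05, 14:15-14:50 (invert busy blocks within the working day).
Sven free: 11:00-16:50, 17:35-18:40 (invert busy blocks within the working day).
Beatriz free: 08:20-09:50, 10:20-15:50, 17:10-19:00.
Gita ∩ Clara: 11:00-13:05, 14:15-14:50.
Gita ∩ Clara ∩ Sven: 11:00-13:05, 14:15-14:50.
Gita ∩ Clara ∩ Sven ∩ Beatriz: 11:00-13:05, 14:15-14:50.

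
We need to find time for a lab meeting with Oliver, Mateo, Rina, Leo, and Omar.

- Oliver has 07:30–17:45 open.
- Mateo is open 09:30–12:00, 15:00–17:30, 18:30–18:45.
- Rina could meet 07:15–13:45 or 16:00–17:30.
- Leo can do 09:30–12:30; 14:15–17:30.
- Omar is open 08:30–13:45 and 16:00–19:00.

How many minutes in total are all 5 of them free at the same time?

240

Oliver ∩ Mateo: 09:30-12:00, 15:00-17:30.
Oliver ∩ Mateo ∩ Rina: 09:30-12:00, 16:00-17:30.
Oliver ∩ Mateo ∩ Rina ∩ Leo: 09:30-12:00, 16:00-17:30.
Oliver ∩ Mateo ∩ Rina ∩ Leo ∩ Omar: 09:30-12:00, 16:00-17:30.
Summing the common windows: 150 + 90 = 240 minutes.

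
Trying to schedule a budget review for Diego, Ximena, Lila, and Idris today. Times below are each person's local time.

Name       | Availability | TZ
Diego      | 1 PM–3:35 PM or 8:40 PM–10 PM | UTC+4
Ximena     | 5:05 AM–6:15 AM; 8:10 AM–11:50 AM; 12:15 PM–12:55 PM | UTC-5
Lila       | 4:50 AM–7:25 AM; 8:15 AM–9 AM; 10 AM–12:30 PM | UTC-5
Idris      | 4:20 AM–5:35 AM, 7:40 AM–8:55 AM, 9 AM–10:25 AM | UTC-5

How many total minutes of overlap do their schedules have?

30

Diego in UTC: 09:00-11:35, 16:40-18:00 (subtract 4h to convert from UTC+4).
Ximena in UTC: 10:05-11:15, 13:10-16:50, 17:15-17:55 (add 5h to convert from UTC-5).
Lila in UTC: 09:50-12:25, 13:15-14:00, 15:00-17:30 (add 5h to convert from UTC-5).
Idris in UTC: 09:20-10:35, 12:40-13:55, 14:00-15:25 (add 5h to convert from UTC-5).
Diego ∩ Ximena: 10:05-11:15, 16:40-16:50, 17:15-17:55.
Diego ∩ Ximena ∩ Lila: 10:05-11:15, 16:40-16:50, 17:15-17:30.
Diego ∩ Ximena ∩ Lila ∩ Idris: 10:05-10:35.
That's a single block of 30 minutes.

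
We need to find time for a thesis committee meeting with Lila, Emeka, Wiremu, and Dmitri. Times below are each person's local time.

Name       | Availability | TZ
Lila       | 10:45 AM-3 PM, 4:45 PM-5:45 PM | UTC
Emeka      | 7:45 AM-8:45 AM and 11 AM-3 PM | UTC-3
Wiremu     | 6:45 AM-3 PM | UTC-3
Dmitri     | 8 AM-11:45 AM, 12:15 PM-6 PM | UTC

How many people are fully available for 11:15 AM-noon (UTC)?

Lila in UTC: 10:45-15:00, 16:45-17:45.
Emeka in UTC: 10:45-11:45, 14:00-18:00 (add 3h to convert from UTC-3).
Wiremu in UTC: 09:45-18:00 (add 3h to convert from UTC-3).
Dmitri in UTC: 08:00-11:45, 12:15-18:00.
Lila and Wiremu can make the full 11:15-12:00 slot — that's 2.

2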